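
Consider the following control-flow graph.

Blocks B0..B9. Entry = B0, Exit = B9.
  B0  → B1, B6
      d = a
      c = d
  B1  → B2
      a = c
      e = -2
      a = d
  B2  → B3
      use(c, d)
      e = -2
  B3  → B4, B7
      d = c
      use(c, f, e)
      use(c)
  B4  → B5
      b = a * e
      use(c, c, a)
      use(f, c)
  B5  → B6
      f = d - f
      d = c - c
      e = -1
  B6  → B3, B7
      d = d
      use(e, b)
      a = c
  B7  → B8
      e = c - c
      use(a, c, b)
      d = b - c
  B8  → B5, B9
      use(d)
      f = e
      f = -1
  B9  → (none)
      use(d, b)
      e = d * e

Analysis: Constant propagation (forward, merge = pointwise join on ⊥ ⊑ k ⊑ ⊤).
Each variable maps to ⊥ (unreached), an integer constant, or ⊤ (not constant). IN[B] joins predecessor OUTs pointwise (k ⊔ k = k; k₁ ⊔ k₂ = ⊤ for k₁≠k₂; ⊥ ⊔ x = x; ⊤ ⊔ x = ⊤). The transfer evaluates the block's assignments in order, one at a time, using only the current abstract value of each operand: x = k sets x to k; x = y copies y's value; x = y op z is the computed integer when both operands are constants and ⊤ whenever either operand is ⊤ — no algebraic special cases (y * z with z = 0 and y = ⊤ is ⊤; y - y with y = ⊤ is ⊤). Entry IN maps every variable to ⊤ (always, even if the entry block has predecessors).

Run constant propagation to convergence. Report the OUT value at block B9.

Fixpoint table:
  B0: | IN=(all ⊤) | OUT=(all ⊤)
  B1: | IN=(all ⊤) | OUT={e:-2; rest ⊤}
  B2: | IN={e:-2; rest ⊤} | OUT={e:-2; rest ⊤}
  B3: | IN=(all ⊤) | OUT=(all ⊤)
  B4: | IN=(all ⊤) | OUT=(all ⊤)
  B5: | IN=(all ⊤) | OUT={e:-1; rest ⊤}
  B6: | IN=(all ⊤) | OUT=(all ⊤)
  B7: | IN=(all ⊤) | OUT=(all ⊤)
  B8: | IN=(all ⊤) | OUT={f:-1; rest ⊤}
  B9: | IN={f:-1; rest ⊤} | OUT={f:-1; rest ⊤}

Merge at B9: IN[B9] = OUT[B8] = {a: ⊤, b: ⊤, c: ⊤, d: ⊤, e: ⊤, f: -1}
Applying B9's transfer function to that IN value gives OUT[B9] (row B9 above).

Answer: {a: ⊤, b: ⊤, c: ⊤, d: ⊤, e: ⊤, f: -1}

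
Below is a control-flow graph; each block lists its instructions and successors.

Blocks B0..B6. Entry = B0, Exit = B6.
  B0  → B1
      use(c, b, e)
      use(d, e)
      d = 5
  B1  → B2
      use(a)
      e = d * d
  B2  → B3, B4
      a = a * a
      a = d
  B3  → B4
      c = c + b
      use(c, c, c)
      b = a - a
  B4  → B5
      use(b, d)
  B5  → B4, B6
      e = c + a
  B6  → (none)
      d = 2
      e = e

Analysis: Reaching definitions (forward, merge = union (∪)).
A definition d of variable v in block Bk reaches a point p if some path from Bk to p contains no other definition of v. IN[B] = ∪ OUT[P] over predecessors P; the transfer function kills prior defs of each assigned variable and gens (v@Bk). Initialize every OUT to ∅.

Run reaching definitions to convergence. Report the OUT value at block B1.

Answer: {d@B0, e@B1}

Working:
Fixpoint table:
  B0:   IN={}   OUT={d@B0}
  B1:   IN={d@B0}   OUT={d@B0, e@B1}
  B2:   IN={d@B0, e@B1}   OUT={a@B2, d@B0, e@B1}
  B3:   IN={a@B2, d@B0, e@B1}   OUT={a@B2, b@B3, c@B3, d@B0, e@B1}
  B4:   IN={a@B2, b@B3, c@B3, d@B0, e@B1, e@B5}   OUT={a@B2, b@B3, c@B3, d@B0, e@B1, e@B5}
  B5:   IN={a@B2, b@B3, c@B3, d@B0, e@B1, e@B5}   OUT={a@B2, b@B3, c@B3, d@B0, e@B5}
  B6:   IN={a@B2, b@B3, c@B3, d@B0, e@B5}   OUT={a@B2, b@B3, c@B3, d@B6, e@B6}

Merge at B1: IN[B1] = OUT[B0] = {d@B0}
Applying B1's transfer function to that IN value gives OUT[B1] (row B1 above).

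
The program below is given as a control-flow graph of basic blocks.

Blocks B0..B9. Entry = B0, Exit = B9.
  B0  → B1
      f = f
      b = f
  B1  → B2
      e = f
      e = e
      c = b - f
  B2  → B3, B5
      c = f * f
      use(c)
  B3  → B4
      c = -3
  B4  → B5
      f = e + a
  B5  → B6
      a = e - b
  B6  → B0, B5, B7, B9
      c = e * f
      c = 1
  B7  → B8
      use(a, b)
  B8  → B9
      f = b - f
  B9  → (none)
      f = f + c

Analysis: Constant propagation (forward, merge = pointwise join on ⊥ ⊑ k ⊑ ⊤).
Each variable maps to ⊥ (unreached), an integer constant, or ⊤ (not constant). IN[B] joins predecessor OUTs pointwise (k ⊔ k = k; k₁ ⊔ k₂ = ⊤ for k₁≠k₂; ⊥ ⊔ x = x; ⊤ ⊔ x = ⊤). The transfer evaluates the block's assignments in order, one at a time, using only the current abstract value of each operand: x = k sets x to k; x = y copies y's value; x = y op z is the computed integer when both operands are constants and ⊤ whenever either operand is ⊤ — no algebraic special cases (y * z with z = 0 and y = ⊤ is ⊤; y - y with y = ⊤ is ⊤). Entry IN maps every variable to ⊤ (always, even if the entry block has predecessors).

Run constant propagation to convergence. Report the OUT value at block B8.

Answer: {a: ⊤, b: ⊤, c: 1, d: ⊤, e: ⊤, f: ⊤}

Working:
Per-block solution:
  B0:   IN=(all ⊤)   OUT=(all ⊤)
  B1:   IN=(all ⊤)   OUT=(all ⊤)
  B2:   IN=(all ⊤)   OUT=(all ⊤)
  B3:   IN=(all ⊤)   OUT={c:-3; rest ⊤}
  B4:   IN={c:-3; rest ⊤}   OUT={c:-3; rest ⊤}
  B5:   IN=(all ⊤)   OUT=(all ⊤)
  B6:   IN=(all ⊤)   OUT={c:1; rest ⊤}
  B7:   IN={c:1; rest ⊤}   OUT={c:1; rest ⊤}
  B8:   IN={c:1; rest ⊤}   OUT={c:1; rest ⊤}
  B9:   IN={c:1; rest ⊤}   OUT={c:1; rest ⊤}

Merge at B8: IN[B8] = OUT[B7] = {a: ⊤, b: ⊤, c: 1, d: ⊤, e: ⊤, f: ⊤}
Applying B8's transfer function to that IN value gives OUT[B8] (row B8 above).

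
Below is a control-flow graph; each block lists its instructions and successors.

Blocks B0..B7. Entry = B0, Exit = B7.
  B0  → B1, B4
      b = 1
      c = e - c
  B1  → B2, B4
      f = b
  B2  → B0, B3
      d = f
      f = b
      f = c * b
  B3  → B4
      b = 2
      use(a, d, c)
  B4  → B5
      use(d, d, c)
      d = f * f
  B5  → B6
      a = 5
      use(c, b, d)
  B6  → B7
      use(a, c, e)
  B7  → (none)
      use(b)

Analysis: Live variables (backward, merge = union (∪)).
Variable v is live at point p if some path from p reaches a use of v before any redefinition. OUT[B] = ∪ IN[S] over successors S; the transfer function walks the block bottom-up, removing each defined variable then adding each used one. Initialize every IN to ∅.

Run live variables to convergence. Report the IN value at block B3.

Answer: {a, c, d, e, f}

Trace:
Per-block solution:
  B0:   IN={a, c, d, e, f}   OUT={a, b, c, d, e, f}
  B1:   IN={a, b, c, d, e}   OUT={a, b, c, d, e, f}
  B2:   IN={a, b, c, e, f}   OUT={a, c, d, e, f}
  B3:   IN={a, c, d, e, f}   OUT={b, c, d, e, f}
  B4:   IN={b, c, d, e, f}   OUT={b, c, d, e}
  B5:   IN={b, c, d, e}   OUT={a, b, c, e}
  B6:   IN={a, b, c, e}   OUT={b}
  B7:   IN={b}   OUT={}

Merge at B3: OUT[B3] = IN[B4] = {b, c, d, e, f}
Applying B3's transfer function to that OUT value gives IN[B3] (row B3 above).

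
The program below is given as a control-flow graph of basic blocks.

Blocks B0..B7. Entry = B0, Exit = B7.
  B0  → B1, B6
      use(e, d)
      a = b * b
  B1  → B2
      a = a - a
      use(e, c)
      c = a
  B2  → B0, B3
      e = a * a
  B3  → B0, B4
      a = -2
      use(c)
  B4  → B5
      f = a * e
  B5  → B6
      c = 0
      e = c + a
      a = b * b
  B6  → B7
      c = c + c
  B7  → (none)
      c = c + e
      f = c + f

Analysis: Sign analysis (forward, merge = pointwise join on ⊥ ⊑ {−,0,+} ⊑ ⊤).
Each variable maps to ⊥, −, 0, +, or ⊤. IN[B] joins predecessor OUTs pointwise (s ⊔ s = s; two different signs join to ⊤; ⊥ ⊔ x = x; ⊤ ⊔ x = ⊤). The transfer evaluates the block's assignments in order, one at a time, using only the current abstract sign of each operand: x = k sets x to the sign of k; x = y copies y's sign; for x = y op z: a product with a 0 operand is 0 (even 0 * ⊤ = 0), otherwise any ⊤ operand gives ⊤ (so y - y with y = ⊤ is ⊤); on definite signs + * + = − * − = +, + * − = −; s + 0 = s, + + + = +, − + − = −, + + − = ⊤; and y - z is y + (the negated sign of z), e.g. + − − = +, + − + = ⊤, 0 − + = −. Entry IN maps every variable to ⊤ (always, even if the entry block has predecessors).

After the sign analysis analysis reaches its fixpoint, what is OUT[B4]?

Converged values:
  B0:  IN=(all ⊤)  OUT=(all ⊤)
  B1:  IN=(all ⊤)  OUT=(all ⊤)
  B2:  IN=(all ⊤)  OUT=(all ⊤)
  B3:  IN=(all ⊤)  OUT={a:-; rest ⊤}
  B4:  IN={a:-; rest ⊤}  OUT={a:-; rest ⊤}
  B5:  IN={a:-; rest ⊤}  OUT={c:0, e:-; rest ⊤}
  B6:  IN=(all ⊤)  OUT=(all ⊤)
  B7:  IN=(all ⊤)  OUT=(all ⊤)

Merge at B4: IN[B4] = OUT[B3] = {a: -, b: ⊤, c: ⊤, d: ⊤, e: ⊤, f: ⊤}
Applying B4's transfer function to that IN value gives OUT[B4] (row B4 above).

Answer: {a: -, b: ⊤, c: ⊤, d: ⊤, e: ⊤, f: ⊤}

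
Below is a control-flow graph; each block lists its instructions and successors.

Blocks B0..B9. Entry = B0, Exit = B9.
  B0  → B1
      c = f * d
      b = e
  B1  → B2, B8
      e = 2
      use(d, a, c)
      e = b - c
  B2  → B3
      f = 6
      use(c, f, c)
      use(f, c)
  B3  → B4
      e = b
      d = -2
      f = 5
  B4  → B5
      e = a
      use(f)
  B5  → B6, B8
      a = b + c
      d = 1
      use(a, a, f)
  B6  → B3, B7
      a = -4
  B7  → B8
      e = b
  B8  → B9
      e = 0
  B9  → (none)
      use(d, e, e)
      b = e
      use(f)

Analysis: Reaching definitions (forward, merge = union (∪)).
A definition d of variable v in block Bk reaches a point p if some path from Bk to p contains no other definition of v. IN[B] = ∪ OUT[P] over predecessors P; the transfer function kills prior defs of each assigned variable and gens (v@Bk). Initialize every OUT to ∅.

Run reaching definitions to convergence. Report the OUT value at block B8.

Answer: {a@B5, a@B6, b@B0, c@B0, d@B5, e@B8, f@B3}

Trace:
Converged values:
  B0: | IN={} | OUT={b@B0, c@B0}
  B1: | IN={b@B0, c@B0} | OUT={b@B0, c@B0, e@B1}
  B2: | IN={b@B0, c@B0, e@B1} | OUT={b@B0, c@B0, e@B1, f@B2}
  B3: | IN={a@B6, b@B0, c@B0, d@B5, e@B1, e@B4, f@B2, f@B3} | OUT={a@B6, b@B0, c@B0, d@B3, e@B3, f@B3}
  B4: | IN={a@B6, b@B0, c@B0, d@B3, e@B3, f@B3} | OUT={a@B6, b@B0, c@B0, d@B3, e@B4, f@B3}
  B5: | IN={a@B6, b@B0, c@B0, d@B3, e@B4, f@B3} | OUT={a@B5, b@B0, c@B0, d@B5, e@B4, f@B3}
  B6: | IN={a@B5, b@B0, c@B0, d@B5, e@B4, f@B3} | OUT={a@B6, b@B0, c@B0, d@B5, e@B4, f@B3}
  B7: | IN={a@B6, b@B0, c@B0, d@B5, e@B4, f@B3} | OUT={a@B6, b@B0, c@B0, d@B5, e@B7, f@B3}
  B8: | IN={a@B5, a@B6, b@B0, c@B0, d@B5, e@B1, e@B4, e@B7, f@B3} | OUT={a@B5, a@B6, b@B0, c@B0, d@B5, e@B8, f@B3}
  B9: | IN={a@B5, a@B6, b@B0, c@B0, d@B5, e@B8, f@B3} | OUT={a@B5, a@B6, b@B9, c@B0, d@B5, e@B8, f@B3}

Merge at B8: IN[B8] = OUT[B1] ⊔ OUT[B5] ⊔ OUT[B7] = {a@B5, a@B6, b@B0, c@B0, d@B5, e@B1, e@B4, e@B7, f@B3}
Applying B8's transfer function to that IN value gives OUT[B8] (row B8 above).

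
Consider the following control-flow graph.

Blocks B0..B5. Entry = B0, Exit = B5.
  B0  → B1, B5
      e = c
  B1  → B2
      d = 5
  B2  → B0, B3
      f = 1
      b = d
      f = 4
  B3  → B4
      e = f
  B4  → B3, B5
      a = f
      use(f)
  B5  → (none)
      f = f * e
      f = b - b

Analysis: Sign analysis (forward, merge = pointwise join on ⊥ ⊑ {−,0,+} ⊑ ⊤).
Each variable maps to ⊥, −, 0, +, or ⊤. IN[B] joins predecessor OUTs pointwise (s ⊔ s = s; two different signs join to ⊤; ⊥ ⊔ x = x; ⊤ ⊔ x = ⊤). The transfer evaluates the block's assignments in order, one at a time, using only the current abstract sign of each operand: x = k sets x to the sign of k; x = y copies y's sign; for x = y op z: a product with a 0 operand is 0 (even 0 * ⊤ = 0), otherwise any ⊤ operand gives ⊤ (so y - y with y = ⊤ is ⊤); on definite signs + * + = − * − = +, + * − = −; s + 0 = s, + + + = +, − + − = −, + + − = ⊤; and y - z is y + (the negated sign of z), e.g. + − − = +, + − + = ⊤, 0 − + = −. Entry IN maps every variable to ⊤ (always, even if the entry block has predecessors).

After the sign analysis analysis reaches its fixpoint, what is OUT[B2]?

Converged values:
  B0:   IN=(all ⊤)   OUT=(all ⊤)
  B1:   IN=(all ⊤)   OUT={d:+; rest ⊤}
  B2:   IN={d:+; rest ⊤}   OUT={b:+, d:+, f:+; rest ⊤}
  B3:   IN={b:+, d:+, f:+; rest ⊤}   OUT={b:+, d:+, e:+, f:+; rest ⊤}
  B4:   IN={b:+, d:+, e:+, f:+; rest ⊤}   OUT={a:+, b:+, d:+, e:+, f:+; rest ⊤}
  B5:   IN=(all ⊤)   OUT=(all ⊤)

Merge at B2: IN[B2] = OUT[B1] = {a: ⊤, b: ⊤, c: ⊤, d: +, e: ⊤, f: ⊤}
Applying B2's transfer function to that IN value gives OUT[B2] (row B2 above).

Answer: {a: ⊤, b: +, c: ⊤, d: +, e: ⊤, f: +}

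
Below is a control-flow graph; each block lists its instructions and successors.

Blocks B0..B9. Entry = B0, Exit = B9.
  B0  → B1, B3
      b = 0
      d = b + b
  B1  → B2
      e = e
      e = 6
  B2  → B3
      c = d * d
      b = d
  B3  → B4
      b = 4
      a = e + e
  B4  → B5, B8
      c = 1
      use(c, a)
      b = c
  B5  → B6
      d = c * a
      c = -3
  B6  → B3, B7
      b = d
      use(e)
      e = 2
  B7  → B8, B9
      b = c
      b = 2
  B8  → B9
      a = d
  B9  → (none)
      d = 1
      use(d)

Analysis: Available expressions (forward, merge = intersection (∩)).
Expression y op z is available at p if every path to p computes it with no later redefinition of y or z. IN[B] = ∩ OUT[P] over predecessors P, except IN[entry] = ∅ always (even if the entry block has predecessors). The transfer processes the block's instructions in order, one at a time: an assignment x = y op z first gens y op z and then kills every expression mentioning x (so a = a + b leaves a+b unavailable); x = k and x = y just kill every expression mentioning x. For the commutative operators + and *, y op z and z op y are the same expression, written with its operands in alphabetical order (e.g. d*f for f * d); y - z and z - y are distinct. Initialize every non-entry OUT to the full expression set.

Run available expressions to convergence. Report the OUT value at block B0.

Fixpoint table:
  B0:  IN={}  OUT={b+b}
  B1:  IN={b+b}  OUT={b+b}
  B2:  IN={b+b}  OUT={d*d}
  B3:  IN={}  OUT={e+e}
  B4:  IN={e+e}  OUT={e+e}
  B5:  IN={e+e}  OUT={e+e}
  B6:  IN={e+e}  OUT={}
  B7:  IN={}  OUT={}
  B8:  IN={}  OUT={}
  B9:  IN={}  OUT={}

B0 is the boundary node: IN[B0] = {}
Applying B0's transfer function to that IN value gives OUT[B0] (row B0 above).

Answer: {b+b}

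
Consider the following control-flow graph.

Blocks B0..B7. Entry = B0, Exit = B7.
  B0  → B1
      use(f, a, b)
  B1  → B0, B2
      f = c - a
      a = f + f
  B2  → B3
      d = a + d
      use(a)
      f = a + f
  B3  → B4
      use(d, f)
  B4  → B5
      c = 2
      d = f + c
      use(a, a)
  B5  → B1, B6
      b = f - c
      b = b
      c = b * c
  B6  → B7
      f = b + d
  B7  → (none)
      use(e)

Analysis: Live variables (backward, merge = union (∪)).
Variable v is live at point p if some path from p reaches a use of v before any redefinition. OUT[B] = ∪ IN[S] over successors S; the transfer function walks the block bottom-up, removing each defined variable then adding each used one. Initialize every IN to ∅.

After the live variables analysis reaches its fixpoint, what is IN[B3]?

Converged values:
  B0: | IN={a, b, c, d, e, f} | OUT={a, b, c, d, e}
  B1: | IN={a, b, c, d, e} | OUT={a, b, c, d, e, f}
  B2: | IN={a, d, e, f} | OUT={a, d, e, f}
  B3: | IN={a, d, e, f} | OUT={a, e, f}
  B4: | IN={a, e, f} | OUT={a, c, d, e, f}
  B5: | IN={a, c, d, e, f} | OUT={a, b, c, d, e}
  B6: | IN={b, d, e} | OUT={e}
  B7: | IN={e} | OUT={}

Merge at B3: OUT[B3] = IN[B4] = {a, e, f}
Applying B3's transfer function to that OUT value gives IN[B3] (row B3 above).

Answer: {a, d, e, f}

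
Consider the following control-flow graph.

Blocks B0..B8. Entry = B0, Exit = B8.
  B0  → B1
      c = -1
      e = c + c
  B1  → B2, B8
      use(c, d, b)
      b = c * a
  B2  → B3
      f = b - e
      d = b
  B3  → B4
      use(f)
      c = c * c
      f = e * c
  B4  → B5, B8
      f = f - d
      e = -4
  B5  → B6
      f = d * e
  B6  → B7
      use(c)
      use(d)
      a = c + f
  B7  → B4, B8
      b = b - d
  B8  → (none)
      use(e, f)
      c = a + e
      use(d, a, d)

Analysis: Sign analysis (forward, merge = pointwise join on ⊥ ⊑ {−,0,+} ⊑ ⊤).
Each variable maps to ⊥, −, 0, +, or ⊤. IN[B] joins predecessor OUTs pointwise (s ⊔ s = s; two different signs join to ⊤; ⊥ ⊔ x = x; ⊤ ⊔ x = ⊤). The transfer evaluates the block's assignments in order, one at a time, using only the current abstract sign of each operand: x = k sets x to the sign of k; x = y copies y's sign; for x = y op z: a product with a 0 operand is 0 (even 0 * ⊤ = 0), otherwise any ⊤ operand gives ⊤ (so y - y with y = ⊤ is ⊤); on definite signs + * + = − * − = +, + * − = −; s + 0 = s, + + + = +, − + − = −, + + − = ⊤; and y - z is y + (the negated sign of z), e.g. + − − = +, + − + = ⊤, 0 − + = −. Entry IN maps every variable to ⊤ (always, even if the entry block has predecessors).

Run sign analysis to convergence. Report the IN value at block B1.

Answer: {a: ⊤, b: ⊤, c: -, d: ⊤, e: -, f: ⊤}

Working:
Converged values:
  B0:  IN=(all ⊤)  OUT={c:-, e:-; rest ⊤}
  B1:  IN={c:-, e:-; rest ⊤}  OUT={c:-, e:-; rest ⊤}
  B2:  IN={c:-, e:-; rest ⊤}  OUT={c:-, e:-; rest ⊤}
  B3:  IN={c:-, e:-; rest ⊤}  OUT={c:+, e:-, f:-; rest ⊤}
  B4:  IN={c:+, e:-; rest ⊤}  OUT={c:+, e:-; rest ⊤}
  B5:  IN={c:+, e:-; rest ⊤}  OUT={c:+, e:-; rest ⊤}
  B6:  IN={c:+, e:-; rest ⊤}  OUT={c:+, e:-; rest ⊤}
  B7:  IN={c:+, e:-; rest ⊤}  OUT={c:+, e:-; rest ⊤}
  B8:  IN={e:-; rest ⊤}  OUT={e:-; rest ⊤}

Merge at B1: IN[B1] = OUT[B0] = {a: ⊤, b: ⊤, c: -, d: ⊤, e: -, f: ⊤}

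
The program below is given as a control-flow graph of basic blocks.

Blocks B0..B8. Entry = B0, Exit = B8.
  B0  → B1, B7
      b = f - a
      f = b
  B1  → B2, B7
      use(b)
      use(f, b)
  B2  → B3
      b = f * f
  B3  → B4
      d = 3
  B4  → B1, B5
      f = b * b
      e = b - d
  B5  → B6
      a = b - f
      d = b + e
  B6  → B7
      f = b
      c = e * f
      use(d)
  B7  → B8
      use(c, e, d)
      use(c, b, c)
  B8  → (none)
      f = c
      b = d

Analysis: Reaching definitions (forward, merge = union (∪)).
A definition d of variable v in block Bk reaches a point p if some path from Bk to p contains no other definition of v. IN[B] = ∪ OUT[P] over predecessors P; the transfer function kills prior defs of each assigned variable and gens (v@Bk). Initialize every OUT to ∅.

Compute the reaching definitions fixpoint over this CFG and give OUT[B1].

Per-block solution:
  B0:   IN={}   OUT={b@B0, f@B0}
  B1:   IN={b@B0, b@B2, d@B3, e@B4, f@B0, f@B4}   OUT={b@B0, b@B2, d@B3, e@B4, f@B0, f@B4}
  B2:   IN={b@B0, b@B2, d@B3, e@B4, f@B0, f@B4}   OUT={b@B2, d@B3, e@B4, f@B0, f@B4}
  B3:   IN={b@B2, d@B3, e@B4, f@B0, f@B4}   OUT={b@B2, d@B3, e@B4, f@B0, f@B4}
  B4:   IN={b@B2, d@B3, e@B4, f@B0, f@B4}   OUT={b@B2, d@B3, e@B4, f@B4}
  B5:   IN={b@B2, d@B3, e@B4, f@B4}   OUT={a@B5, b@B2, d@B5, e@B4, f@B4}
  B6:   IN={a@B5, b@B2, d@B5, e@B4, f@B4}   OUT={a@B5, b@B2, c@B6, d@B5, e@B4, f@B6}
  B7:   IN={a@B5, b@B0, b@B2, c@B6, d@B3, d@B5, e@B4, f@B0, f@B4, f@B6}   OUT={a@B5, b@B0, b@B2, c@B6, d@B3, d@B5, e@B4, f@B0, f@B4, f@B6}
  B8:   IN={a@B5, b@B0, b@B2, c@B6, d@B3, d@B5, e@B4, f@B0, f@B4, f@B6}   OUT={a@B5, b@B8, c@B6, d@B3, d@B5, e@B4, f@B8}

Merge at B1: IN[B1] = OUT[B0] ⊔ OUT[B4] = {b@B0, b@B2, d@B3, e@B4, f@B0, f@B4}
Applying B1's transfer function to that IN value gives OUT[B1] (row B1 above).

Answer: {b@B0, b@B2, d@B3, e@B4, f@B0, f@B4}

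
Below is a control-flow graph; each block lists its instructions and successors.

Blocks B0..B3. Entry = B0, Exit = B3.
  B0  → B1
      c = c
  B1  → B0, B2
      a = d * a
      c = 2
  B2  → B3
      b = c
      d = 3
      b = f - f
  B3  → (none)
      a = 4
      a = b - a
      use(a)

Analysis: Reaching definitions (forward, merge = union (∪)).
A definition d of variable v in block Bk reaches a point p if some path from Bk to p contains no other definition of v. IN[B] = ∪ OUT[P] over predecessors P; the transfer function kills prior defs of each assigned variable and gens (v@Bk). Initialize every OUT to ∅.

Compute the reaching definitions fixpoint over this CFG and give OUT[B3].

Answer: {a@B3, b@B2, c@B1, d@B2}

Trace:
Fixpoint table:
  B0:  IN={a@B1, c@B1}  OUT={a@B1, c@B0}
  B1:  IN={a@B1, c@B0}  OUT={a@B1, c@B1}
  B2:  IN={a@B1, c@B1}  OUT={a@B1, b@B2, c@B1, d@B2}
  B3:  IN={a@B1, b@B2, c@B1, d@B2}  OUT={a@B3, b@B2, c@B1, d@B2}

Merge at B3: IN[B3] = OUT[B2] = {a@B1, b@B2, c@B1, d@B2}
Applying B3's transfer function to that IN value gives OUT[B3] (row B3 above).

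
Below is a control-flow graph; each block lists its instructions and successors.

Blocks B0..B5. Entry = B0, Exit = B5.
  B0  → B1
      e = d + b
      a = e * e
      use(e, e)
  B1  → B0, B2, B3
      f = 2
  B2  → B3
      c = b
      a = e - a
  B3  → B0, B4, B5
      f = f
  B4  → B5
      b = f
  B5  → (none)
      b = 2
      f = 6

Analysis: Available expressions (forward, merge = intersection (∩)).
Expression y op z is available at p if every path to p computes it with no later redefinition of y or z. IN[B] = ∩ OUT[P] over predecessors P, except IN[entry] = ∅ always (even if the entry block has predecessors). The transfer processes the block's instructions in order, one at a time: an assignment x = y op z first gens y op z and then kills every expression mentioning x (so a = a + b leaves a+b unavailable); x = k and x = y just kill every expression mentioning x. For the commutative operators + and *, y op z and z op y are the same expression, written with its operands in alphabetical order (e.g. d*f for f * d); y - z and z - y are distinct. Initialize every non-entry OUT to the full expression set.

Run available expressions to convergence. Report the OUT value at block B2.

Answer: {b+d, e*e}

Working:
Fixpoint table:
  B0: | IN={} | OUT={b+d, e*e}
  B1: | IN={b+d, e*e} | OUT={b+d, e*e}
  B2: | IN={b+d, e*e} | OUT={b+d, e*e}
  B3: | IN={b+d, e*e} | OUT={b+d, e*e}
  B4: | IN={b+d, e*e} | OUT={e*e}
  B5: | IN={e*e} | OUT={e*e}

Merge at B2: IN[B2] = OUT[B1] = {b+d, e*e}
Applying B2's transfer function to that IN value gives OUT[B2] (row B2 above).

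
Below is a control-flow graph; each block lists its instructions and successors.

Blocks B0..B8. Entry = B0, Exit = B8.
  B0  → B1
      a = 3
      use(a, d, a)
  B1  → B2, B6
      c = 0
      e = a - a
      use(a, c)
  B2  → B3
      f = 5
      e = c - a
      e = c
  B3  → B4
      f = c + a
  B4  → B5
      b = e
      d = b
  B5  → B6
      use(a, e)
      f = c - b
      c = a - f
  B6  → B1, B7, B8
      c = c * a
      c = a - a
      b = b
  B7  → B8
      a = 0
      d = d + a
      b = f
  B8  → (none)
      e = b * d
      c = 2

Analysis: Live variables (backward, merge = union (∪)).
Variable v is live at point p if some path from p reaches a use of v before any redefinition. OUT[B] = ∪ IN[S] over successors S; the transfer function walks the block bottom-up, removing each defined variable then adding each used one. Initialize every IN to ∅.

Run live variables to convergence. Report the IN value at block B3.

Converged values:
  B0: | IN={b, d, f} | OUT={a, b, d, f}
  B1: | IN={a, b, d, f} | OUT={a, b, c, d, f}
  B2: | IN={a, c} | OUT={a, c, e}
  B3: | IN={a, c, e} | OUT={a, c, e}
  B4: | IN={a, c, e} | OUT={a, b, c, d, e}
  B5: | IN={a, b, c, d, e} | OUT={a, b, c, d, f}
  B6: | IN={a, b, c, d, f} | OUT={a, b, d, f}
  B7: | IN={d, f} | OUT={b, d}
  B8: | IN={b, d} | OUT={}

Merge at B3: OUT[B3] = IN[B4] = {a, c, e}
Applying B3's transfer function to that OUT value gives IN[B3] (row B3 above).

Answer: {a, c, e}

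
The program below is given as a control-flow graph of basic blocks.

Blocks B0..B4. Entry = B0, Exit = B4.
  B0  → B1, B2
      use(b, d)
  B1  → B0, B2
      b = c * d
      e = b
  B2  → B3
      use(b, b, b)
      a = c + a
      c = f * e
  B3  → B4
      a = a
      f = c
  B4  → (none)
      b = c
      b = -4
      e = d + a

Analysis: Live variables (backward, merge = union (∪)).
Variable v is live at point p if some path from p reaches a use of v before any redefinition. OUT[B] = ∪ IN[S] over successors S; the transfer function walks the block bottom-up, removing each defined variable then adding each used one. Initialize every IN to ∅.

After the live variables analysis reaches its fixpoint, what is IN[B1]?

Converged values:
  B0:   IN={a, b, c, d, e, f}   OUT={a, b, c, d, e, f}
  B1:   IN={a, c, d, f}   OUT={a, b, c, d, e, f}
  B2:   IN={a, b, c, d, e, f}   OUT={a, c, d}
  B3:   IN={a, c, d}   OUT={a, c, d}
  B4:   IN={a, c, d}   OUT={}

Merge at B1: OUT[B1] = IN[B0] ⊔ IN[B2] = {a, b, c, d, e, f}
Applying B1's transfer function to that OUT value gives IN[B1] (row B1 above).

Answer: {a, c, d, f}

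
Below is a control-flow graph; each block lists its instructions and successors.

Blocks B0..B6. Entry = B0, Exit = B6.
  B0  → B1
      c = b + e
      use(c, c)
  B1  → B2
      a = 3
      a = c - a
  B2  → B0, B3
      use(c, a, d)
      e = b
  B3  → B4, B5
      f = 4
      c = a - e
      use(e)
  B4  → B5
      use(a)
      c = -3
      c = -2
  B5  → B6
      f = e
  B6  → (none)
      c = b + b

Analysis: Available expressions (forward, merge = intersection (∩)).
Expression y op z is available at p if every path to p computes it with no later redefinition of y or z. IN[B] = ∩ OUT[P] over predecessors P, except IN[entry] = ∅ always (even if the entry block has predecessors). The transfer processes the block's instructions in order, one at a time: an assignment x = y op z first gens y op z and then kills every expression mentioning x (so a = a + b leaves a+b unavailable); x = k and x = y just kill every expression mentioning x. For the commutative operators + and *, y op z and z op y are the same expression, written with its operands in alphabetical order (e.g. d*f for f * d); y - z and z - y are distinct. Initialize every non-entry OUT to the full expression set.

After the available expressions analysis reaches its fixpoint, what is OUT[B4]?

Answer: {a-e}

Derivation:
Fixpoint table:
  B0:   IN={}   OUT={b+e}
  B1:   IN={b+e}   OUT={b+e}
  B2:   IN={b+e}   OUT={}
  B3:   IN={}   OUT={a-e}
  B4:   IN={a-e}   OUT={a-e}
  B5:   IN={a-e}   OUT={a-e}
  B6:   IN={a-e}   OUT={a-e, b+b}

Merge at B4: IN[B4] = OUT[B3] = {a-e}
Applying B4's transfer function to that IN value gives OUT[B4] (row B4 above).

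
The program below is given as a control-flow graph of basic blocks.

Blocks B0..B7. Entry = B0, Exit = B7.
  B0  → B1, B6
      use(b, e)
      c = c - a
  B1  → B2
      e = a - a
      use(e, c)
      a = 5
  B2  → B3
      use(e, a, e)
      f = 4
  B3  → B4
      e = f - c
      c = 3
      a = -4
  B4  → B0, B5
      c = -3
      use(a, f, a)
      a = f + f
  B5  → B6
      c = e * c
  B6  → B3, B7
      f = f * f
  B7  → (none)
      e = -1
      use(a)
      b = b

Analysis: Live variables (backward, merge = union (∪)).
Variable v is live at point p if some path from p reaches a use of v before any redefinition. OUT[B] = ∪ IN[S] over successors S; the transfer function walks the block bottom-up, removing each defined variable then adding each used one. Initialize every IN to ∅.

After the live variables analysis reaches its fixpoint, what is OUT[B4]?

Per-block solution:
  B0:   IN={a, b, c, e, f}   OUT={a, b, c, f}
  B1:   IN={a, b, c}   OUT={a, b, c, e}
  B2:   IN={a, b, c, e}   OUT={b, c, f}
  B3:   IN={b, c, f}   OUT={a, b, e, f}
  B4:   IN={a, b, e, f}   OUT={a, b, c, e, f}
  B5:   IN={a, b, c, e, f}   OUT={a, b, c, f}
  B6:   IN={a, b, c, f}   OUT={a, b, c, f}
  B7:   IN={a, b}   OUT={}

Merge at B4: OUT[B4] = IN[B0] ⊔ IN[B5] = {a, b, c, e, f}

Answer: {a, b, c, e, f}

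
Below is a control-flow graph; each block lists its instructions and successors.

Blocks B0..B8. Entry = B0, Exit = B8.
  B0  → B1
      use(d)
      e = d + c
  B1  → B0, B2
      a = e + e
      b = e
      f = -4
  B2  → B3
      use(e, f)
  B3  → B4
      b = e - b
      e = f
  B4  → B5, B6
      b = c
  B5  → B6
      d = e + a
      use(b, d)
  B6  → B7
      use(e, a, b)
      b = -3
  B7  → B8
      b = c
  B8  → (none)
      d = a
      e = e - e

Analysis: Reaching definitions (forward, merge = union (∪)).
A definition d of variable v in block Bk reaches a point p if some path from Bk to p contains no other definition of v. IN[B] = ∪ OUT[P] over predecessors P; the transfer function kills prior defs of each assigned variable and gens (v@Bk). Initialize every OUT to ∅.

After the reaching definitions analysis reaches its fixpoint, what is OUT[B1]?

Answer: {a@B1, b@B1, e@B0, f@B1}

Derivation:
Converged values:
  B0: | IN={a@B1, b@B1, e@B0, f@B1} | OUT={a@B1, b@B1, e@B0, f@B1}
  B1: | IN={a@B1, b@B1, e@B0, f@B1} | OUT={a@B1, b@B1, e@B0, f@B1}
  B2: | IN={a@B1, b@B1, e@B0, f@B1} | OUT={a@B1, b@B1, e@B0, f@B1}
  B3: | IN={a@B1, b@B1, e@B0, f@B1} | OUT={a@B1, b@B3, e@B3, f@B1}
  B4: | IN={a@B1, b@B3, e@B3, f@B1} | OUT={a@B1, b@B4, e@B3, f@B1}
  B5: | IN={a@B1, b@B4, e@B3, f@B1} | OUT={a@B1, b@B4, d@B5, e@B3, f@B1}
  B6: | IN={a@B1, b@B4, d@B5, e@B3, f@B1} | OUT={a@B1, b@B6, d@B5, e@B3, f@B1}
  B7: | IN={a@B1, b@B6, d@B5, e@B3, f@B1} | OUT={a@B1, b@B7, d@B5, e@B3, f@B1}
  B8: | IN={a@B1, b@B7, d@B5, e@B3, f@B1} | OUT={a@B1, b@B7, d@B8, e@B8, f@B1}

Merge at B1: IN[B1] = OUT[B0] = {a@B1, b@B1, e@B0, f@B1}
Applying B1's transfer function to that IN value gives OUT[B1] (row B1 above).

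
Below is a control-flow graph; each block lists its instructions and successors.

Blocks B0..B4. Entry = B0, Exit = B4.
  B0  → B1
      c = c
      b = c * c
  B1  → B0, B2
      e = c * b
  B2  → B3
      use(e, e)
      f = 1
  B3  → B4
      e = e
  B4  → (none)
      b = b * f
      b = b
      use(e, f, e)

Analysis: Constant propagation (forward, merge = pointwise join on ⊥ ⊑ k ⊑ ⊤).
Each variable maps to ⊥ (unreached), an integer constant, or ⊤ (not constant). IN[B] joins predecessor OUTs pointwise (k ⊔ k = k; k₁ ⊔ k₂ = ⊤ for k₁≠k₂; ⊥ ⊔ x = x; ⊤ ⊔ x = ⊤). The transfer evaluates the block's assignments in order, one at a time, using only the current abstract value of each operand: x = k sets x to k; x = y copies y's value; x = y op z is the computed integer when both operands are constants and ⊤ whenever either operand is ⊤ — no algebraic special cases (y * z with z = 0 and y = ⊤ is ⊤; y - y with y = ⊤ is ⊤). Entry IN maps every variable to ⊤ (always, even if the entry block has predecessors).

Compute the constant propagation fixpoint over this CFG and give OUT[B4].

Answer: {a: ⊤, b: ⊤, c: ⊤, d: ⊤, e: ⊤, f: 1}

Derivation:
Fixpoint table:
  B0:  IN=(all ⊤)  OUT=(all ⊤)
  B1:  IN=(all ⊤)  OUT=(all ⊤)
  B2:  IN=(all ⊤)  OUT={f:1; rest ⊤}
  B3:  IN={f:1; rest ⊤}  OUT={f:1; rest ⊤}
  B4:  IN={f:1; rest ⊤}  OUT={f:1; rest ⊤}

Merge at B4: IN[B4] = OUT[B3] = {a: ⊤, b: ⊤, c: ⊤, d: ⊤, e: ⊤, f: 1}
Applying B4's transfer function to that IN value gives OUT[B4] (row B4 above).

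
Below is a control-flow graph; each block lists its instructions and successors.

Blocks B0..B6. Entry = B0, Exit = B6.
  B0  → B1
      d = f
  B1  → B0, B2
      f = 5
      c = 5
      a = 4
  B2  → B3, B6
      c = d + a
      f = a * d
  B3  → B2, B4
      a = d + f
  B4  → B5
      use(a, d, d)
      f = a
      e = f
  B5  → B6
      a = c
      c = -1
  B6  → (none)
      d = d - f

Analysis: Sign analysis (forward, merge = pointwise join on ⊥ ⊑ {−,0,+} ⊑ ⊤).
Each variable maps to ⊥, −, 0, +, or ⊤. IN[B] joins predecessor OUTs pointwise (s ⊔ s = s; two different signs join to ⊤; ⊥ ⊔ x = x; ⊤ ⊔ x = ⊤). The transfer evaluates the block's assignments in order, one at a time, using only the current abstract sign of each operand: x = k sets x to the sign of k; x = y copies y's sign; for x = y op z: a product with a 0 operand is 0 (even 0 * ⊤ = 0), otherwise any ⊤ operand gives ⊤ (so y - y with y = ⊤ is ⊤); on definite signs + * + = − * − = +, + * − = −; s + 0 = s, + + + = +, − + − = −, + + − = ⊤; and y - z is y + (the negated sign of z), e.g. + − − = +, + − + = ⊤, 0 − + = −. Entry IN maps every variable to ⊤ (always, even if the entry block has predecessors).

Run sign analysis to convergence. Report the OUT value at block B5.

Answer: {a: ⊤, b: ⊤, c: -, d: ⊤, e: ⊤, f: ⊤}

Working:
Converged values:
  B0:   IN=(all ⊤)   OUT=(all ⊤)
  B1:   IN=(all ⊤)   OUT={a:+, c:+, f:+; rest ⊤}
  B2:   IN=(all ⊤)   OUT=(all ⊤)
  B3:   IN=(all ⊤)   OUT=(all ⊤)
  B4:   IN=(all ⊤)   OUT=(all ⊤)
  B5:   IN=(all ⊤)   OUT={c:-; rest ⊤}
  B6:   IN=(all ⊤)   OUT=(all ⊤)

Merge at B5: IN[B5] = OUT[B4] = {a: ⊤, b: ⊤, c: ⊤, d: ⊤, e: ⊤, f: ⊤}
Applying B5's transfer function to that IN value gives OUT[B5] (row B5 above).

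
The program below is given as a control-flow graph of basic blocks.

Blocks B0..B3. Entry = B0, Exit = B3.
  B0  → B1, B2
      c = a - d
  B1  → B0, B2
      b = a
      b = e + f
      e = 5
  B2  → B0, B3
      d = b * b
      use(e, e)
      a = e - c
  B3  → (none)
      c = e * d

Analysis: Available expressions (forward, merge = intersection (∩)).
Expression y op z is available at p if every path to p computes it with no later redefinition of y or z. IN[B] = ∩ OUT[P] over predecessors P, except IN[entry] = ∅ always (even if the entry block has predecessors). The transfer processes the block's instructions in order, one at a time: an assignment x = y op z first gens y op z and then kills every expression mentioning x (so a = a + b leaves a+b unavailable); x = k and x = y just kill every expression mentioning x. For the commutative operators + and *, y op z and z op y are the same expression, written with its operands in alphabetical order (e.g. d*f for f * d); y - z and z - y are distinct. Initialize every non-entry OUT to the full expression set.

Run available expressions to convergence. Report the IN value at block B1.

Answer: {a-d}

Trace:
Per-block solution:
  B0:   IN={}   OUT={a-d}
  B1:   IN={a-d}   OUT={a-d}
  B2:   IN={a-d}   OUT={b*b, e-c}
  B3:   IN={b*b, e-c}   OUT={b*b, d*e}

Merge at B1: IN[B1] = OUT[B0] = {a-d}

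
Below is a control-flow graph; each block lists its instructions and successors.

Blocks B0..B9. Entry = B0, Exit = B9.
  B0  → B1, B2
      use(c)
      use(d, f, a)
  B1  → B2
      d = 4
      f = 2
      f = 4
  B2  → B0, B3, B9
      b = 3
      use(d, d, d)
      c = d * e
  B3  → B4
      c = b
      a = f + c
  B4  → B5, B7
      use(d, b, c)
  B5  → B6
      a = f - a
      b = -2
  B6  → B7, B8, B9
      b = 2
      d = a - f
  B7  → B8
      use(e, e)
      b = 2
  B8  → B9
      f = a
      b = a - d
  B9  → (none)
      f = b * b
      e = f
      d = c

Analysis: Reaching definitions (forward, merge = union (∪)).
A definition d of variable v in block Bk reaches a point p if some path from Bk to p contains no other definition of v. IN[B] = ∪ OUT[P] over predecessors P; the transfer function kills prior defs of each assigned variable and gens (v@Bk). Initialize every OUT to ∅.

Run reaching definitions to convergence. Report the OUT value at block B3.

Converged values:
  B0:  IN={b@B2, c@B2, d@B1, f@B1}  OUT={b@B2, c@B2, d@B1, f@B1}
  B1:  IN={b@B2, c@B2, d@B1, f@B1}  OUT={b@B2, c@B2, d@B1, f@B1}
  B2:  IN={b@B2, c@B2, d@B1, f@B1}  OUT={b@B2, c@B2, d@B1, f@B1}
  B3:  IN={b@B2, c@B2, d@B1, f@B1}  OUT={a@B3, b@B2, c@B3, d@B1, f@B1}
  B4:  IN={a@B3, b@B2, c@B3, d@B1, f@B1}  OUT={a@B3, b@B2, c@B3, d@B1, f@B1}
  B5:  IN={a@B3, b@B2, c@B3, d@B1, f@B1}  OUT={a@B5, b@B5, c@B3, d@B1, f@B1}
  B6:  IN={a@B5, b@B5, c@B3, d@B1, f@B1}  OUT={a@B5, b@B6, c@B3, d@B6, f@B1}
  B7:  IN={a@B3, a@B5, b@B2, b@B6, c@B3, d@B1, d@B6, f@B1}  OUT={a@B3, a@B5, b@B7, c@B3, d@B1, d@B6, f@B1}
  B8:  IN={a@B3, a@B5, b@B6, b@B7, c@B3, d@B1, d@B6, f@B1}  OUT={a@B3, a@B5, b@B8, c@B3, d@B1, d@B6, f@B8}
  B9:  IN={a@B3, a@B5, b@B2, b@B6, b@B8, c@B2, c@B3, d@B1, d@B6, f@B1, f@B8}  OUT={a@B3, a@B5, b@B2, b@B6, b@B8, c@B2, c@B3, d@B9, e@B9, f@B9}

Merge at B3: IN[B3] = OUT[B2] = {b@B2, c@B2, d@B1, f@B1}
Applying B3's transfer function to that IN value gives OUT[B3] (row B3 above).

Answer: {a@B3, b@B2, c@B3, d@B1, f@B1}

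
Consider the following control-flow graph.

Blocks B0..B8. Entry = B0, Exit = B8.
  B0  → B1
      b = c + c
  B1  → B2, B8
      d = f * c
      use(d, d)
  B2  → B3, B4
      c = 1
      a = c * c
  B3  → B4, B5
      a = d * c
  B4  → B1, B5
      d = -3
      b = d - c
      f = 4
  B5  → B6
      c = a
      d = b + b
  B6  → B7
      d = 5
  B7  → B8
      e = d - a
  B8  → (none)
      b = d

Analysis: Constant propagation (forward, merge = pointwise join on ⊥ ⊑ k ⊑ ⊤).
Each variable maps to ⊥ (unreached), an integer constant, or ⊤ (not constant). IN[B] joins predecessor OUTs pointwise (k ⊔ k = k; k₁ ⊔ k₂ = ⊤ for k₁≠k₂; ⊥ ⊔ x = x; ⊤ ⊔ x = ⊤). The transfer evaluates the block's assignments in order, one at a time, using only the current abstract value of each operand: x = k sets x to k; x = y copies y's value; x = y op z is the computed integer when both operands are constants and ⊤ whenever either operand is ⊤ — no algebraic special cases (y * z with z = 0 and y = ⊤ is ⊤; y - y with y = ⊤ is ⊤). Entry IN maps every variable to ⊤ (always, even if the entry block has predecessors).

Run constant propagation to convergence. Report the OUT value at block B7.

Fixpoint table:
  B0:   IN=(all ⊤)   OUT=(all ⊤)
  B1:   IN=(all ⊤)   OUT=(all ⊤)
  B2:   IN=(all ⊤)   OUT={a:1, c:1; rest ⊤}
  B3:   IN={a:1, c:1; rest ⊤}   OUT={c:1; rest ⊤}
  B4:   IN={c:1; rest ⊤}   OUT={b:-4, c:1, d:-3, f:4; rest ⊤}
  B5:   IN={c:1; rest ⊤}   OUT=(all ⊤)
  B6:   IN=(all ⊤)   OUT={d:5; rest ⊤}
  B7:   IN={d:5; rest ⊤}   OUT={d:5; rest ⊤}
  B8:   IN=(all ⊤)   OUT=(all ⊤)

Merge at B7: IN[B7] = OUT[B6] = {a: ⊤, b: ⊤, c: ⊤, d: 5, e: ⊤, f: ⊤}
Applying B7's transfer function to that IN value gives OUT[B7] (row B7 above).

Answer: {a: ⊤, b: ⊤, c: ⊤, d: 5, e: ⊤, f: ⊤}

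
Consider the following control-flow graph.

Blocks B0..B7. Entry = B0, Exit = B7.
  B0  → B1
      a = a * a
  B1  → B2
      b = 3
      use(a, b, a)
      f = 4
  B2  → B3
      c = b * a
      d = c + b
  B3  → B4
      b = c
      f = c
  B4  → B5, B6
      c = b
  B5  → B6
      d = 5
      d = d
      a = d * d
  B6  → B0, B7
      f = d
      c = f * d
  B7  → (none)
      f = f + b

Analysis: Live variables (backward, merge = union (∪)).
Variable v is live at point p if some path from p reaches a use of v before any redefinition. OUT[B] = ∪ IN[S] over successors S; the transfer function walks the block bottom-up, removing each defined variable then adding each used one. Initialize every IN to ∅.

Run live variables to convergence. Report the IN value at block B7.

Answer: {b, f}

Trace:
Fixpoint table:
  B0:   IN={a}   OUT={a}
  B1:   IN={a}   OUT={a, b}
  B2:   IN={a, b}   OUT={a, c, d}
  B3:   IN={a, c, d}   OUT={a, b, d}
  B4:   IN={a, b, d}   OUT={a, b, d}
  B5:   IN={b}   OUT={a, b, d}
  B6:   IN={a, b, d}   OUT={a, b, f}
  B7:   IN={b, f}   OUT={}

B7 is the boundary node: OUT[B7] = {}
Applying B7's transfer function to that OUT value gives IN[B7] (row B7 above).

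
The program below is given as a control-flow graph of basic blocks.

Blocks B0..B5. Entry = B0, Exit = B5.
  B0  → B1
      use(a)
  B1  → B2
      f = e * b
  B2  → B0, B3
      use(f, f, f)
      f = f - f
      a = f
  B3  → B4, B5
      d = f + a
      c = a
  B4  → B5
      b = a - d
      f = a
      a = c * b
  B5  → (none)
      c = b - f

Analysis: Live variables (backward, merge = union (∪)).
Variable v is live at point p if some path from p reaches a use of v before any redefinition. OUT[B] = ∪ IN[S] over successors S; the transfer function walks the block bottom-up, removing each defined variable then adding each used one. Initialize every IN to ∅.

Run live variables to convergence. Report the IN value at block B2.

Answer: {b, e, f}

Derivation:
Fixpoint table:
  B0:   IN={a, b, e}   OUT={b, e}
  B1:   IN={b, e}   OUT={b, e, f}
  B2:   IN={b, e, f}   OUT={a, b, e, f}
  B3:   IN={a, b, f}   OUT={a, b, c, d, f}
  B4:   IN={a, c, d}   OUT={b, f}
  B5:   IN={b, f}   OUT={}

Merge at B2: OUT[B2] = IN[B0] ⊔ IN[B3] = {a, b, e, f}
Applying B2's transfer function to that OUT value gives IN[B2] (row B2 above).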